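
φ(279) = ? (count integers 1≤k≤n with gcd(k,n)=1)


Factor n: 279 = 3^2 × 31
φ(n) = n · ∏(1 - 1/p) over distinct primes p | n
φ(279) = 279 · (1 - 1/3) · (1 - 1/31) = 180

φ(279) = 180


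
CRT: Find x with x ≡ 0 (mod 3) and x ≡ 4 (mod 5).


m₁ = 3, m₂ = 5, gcd = 1, so CRT applies. M = m₁·m₂ = 15
Let M₁ = M/m₁ = 5, M₂ = M/m₂ = 3
Find y₁ ≡ M₁⁻¹ (mod m₁): 5⁻¹ ≡ 2 (mod 3)
Find y₂ ≡ M₂⁻¹ (mod m₂): 3⁻¹ ≡ 2 (mod 5)
x = a₁·M₁·y₁ + a₂·M₂·y₂ = 0·5·2 + 4·3·2 = 24
Reduce mod 15: x ≡ 9
Check: 9 mod 3 = 0 ✓, 9 mod 5 = 4 ✓

x ≡ 9 (mod 15)


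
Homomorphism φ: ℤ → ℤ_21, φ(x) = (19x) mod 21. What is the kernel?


Kernel = preimage of identity
ker(φ) = {x ∈ ℤ : 19x ≡ 0 (mod 21)}. gcd(19,21) = 1, so 19x ≡ 0 (mod 21) ⟺ x ≡ 0 (mod 21/1 = 21). Hence ker(φ) = 21ℤ

ker(φ) = 21ℤ


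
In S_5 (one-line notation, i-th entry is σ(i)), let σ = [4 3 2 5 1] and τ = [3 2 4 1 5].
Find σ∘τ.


σ∘τ: apply τ first, then σ
1 →τ 3 →σ 2
2 →τ 2 →σ 3
3 →τ 4 →σ 5
4 →τ 1 →σ 4
5 →τ 5 →σ 1

σ∘τ = [2 3 5 4 1]


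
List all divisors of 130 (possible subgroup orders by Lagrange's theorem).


Lagrange's theorem: |H| divides |G|
|G| = 130
Divisors of 130: 1, 2, 5, 10, 13, 26, 65, 130

Possible subgroup orders: {1, 2, 5, 10, 13, 26, 65, 130}


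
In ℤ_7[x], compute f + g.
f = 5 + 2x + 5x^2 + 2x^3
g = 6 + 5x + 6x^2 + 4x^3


Add coefficients mod 7:
x^0: 5 + 6 = 4 (mod 7)
x^1: 2 + 5 = 0 (mod 7)
x^2: 5 + 6 = 4 (mod 7)
x^3: 2 + 4 = 6 (mod 7)
Result: 4 + 4x^2 + 6x^3

f + g = 4 + 4x^2 + 6x^3


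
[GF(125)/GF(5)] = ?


GF(125) = GF(5^3), so the extension degree is 3

[GF(125)/GF(5)] = 3


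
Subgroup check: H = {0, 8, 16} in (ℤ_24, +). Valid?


Subgroup test for H = {0, 8, 16} in (ℤ_24, +):
(1) 0 ∈ H? Yes
(2) Closure: for all a,b ∈ H, (a+b) mod 24 ∈ H? Yes
(3) Inverses: for all a ∈ H, -a mod 24 ∈ H? Yes

Yes, H is a subgroup of ℤ_24


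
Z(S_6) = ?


Z(G) = {g ∈ G | gx = xg for all x ∈ G}
S_n is non-abelian for n ≥ 3; Z(S_6) is trivial

Z(S_6) = {e}


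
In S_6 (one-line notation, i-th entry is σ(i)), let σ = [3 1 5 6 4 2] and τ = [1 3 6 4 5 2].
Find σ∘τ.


σ∘τ: apply τ first, then σ
1 →τ 1 →σ 3
2 →τ 3 →σ 5
3 →τ 6 →σ 2
4 →τ 4 →σ 6
5 →τ 5 →σ 4
6 →τ 2 →σ 1

σ∘τ = [3 5 2 6 4 1]


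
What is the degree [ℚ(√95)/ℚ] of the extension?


√95 has minimal polynomial x² - 95 (irreducible over ℚ since 95 is squarefree)

[ℚ(√95)/ℚ] = 2


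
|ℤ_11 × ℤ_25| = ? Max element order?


|ℤ_11 × ℤ_25| = 11 × 25 = 275
Max element order = lcm(11,25) = 275
Cyclic? Yes (gcd=1)

|ℤ_11×ℤ_25| = 275, max element order = 275


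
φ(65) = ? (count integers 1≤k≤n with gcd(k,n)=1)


Factor n: 65 = 5 × 13
φ(n) = n · ∏(1 - 1/p) over distinct primes p | n
φ(65) = 65 · (1 - 1/5) · (1 - 1/13) = 48

φ(65) = 48


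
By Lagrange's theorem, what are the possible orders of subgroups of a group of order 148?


Lagrange's theorem: |H| divides |G|
|G| = 148
Divisors of 148: 1, 2, 4, 37, 74, 148

Possible subgroup orders: {1, 2, 4, 37, 74, 148}


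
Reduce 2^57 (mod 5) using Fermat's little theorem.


Fermat's little theorem: if p is prime and gcd(a,p)=1, then a^(p-1) ≡ 1 (mod p)
p = 5 is prime, gcd(2,5) = 1
Reduce exponent: 57 mod 4 = 1
So 2^57 ≡ 2^1 (mod 5)
2^1 mod 5 = 2

2^57 ≡ 2 (mod 5)


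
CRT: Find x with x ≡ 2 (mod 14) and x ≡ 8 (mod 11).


m₁ = 14, m₂ = 11, gcd = 1, so CRT applies. M = m₁·m₂ = 154
Let M₁ = M/m₁ = 11, M₂ = M/m₂ = 14
Find y₁ ≡ M₁⁻¹ (mod m₁): 11⁻¹ ≡ 9 (mod 14)
Find y₂ ≡ M₂⁻¹ (mod m₂): 14⁻¹ ≡ 4 (mod 11)
x = a₁·M₁·y₁ + a₂·M₂·y₂ = 2·11·9 + 8·14·4 = 646
Reduce mod 154: x ≡ 30
Check: 30 mod 14 = 2 ✓, 30 mod 11 = 8 ✓

x ≡ 30 (mod 154)


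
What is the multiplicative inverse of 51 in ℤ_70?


Use the extended Euclidean algorithm to write 1 = 51·s + 70·t; then s mod 70 is the inverse.
Euclidean algorithm:
  51 = 0·70 + 51
  70 = 1·51 + 19
  51 = 2·19 + 13
  19 = 1·13 + 6
  13 = 2·6 + 1
  6 = 6·1 + 0
gcd(51,70) = 1
Back-substitution gives: 51·(11) + 70·(-8) = 1
So 51⁻¹ ≡ 11 ≡ 11 (mod 70)
Check: 51 × 11 = 561 ≡ 1 (mod 70) ✓

51⁻¹ ≡ 11 (mod 70)


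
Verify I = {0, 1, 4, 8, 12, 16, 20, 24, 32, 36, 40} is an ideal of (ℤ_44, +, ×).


Check ideal conditions for I = {0, 1, 4, 8, 12, 16, 20, 24, 32, 36, 40} in ℤ_44:
(1) I is an additive subgroup? No
(2) For r ∈ ℤ_44 and a ∈ I: r·a ∈ I? No  [counterexample: r=2, a=1, r·a mod 44 = 2 ∉ I]

No, I is not an ideal of ℤ_44


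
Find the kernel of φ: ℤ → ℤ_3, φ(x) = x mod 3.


Kernel = preimage of identity
ker(φ) = {x ∈ ℤ : x ≡ 0 (mod 3)} = 3ℤ = {0, ±3, ±6, ...}

ker(φ) = 3ℤ


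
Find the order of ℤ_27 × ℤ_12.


|A × B| = |A| · |B|
|ℤ_27 × ℤ_12| = 27 × 12 = 324

|ℤ_27 × ℤ_12| = 324


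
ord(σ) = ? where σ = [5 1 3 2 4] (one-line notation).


Cycle decomposition: (1 5 4 2)
Cycle lengths: 4
Order = lcm(4) = 4

ord(σ) = 4


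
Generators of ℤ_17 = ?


g generates ℤ_n iff gcd(g,n) = 1
Prime factors of 17: 17
Generators are g ∈ {1,...,16} not divisible by any of these primes.
Generators: {1, 2, 3, 4, 5, 6, 7, 8, 9, 10, 11, 12, 13, 14, 15, 16}
Number of generators = φ(17) = 16

Generators of ℤ_17 = {1, 2, 3, 4, 5, 6, 7, 8, 9, 10, 11, 12, 13, 14, 15, 16}


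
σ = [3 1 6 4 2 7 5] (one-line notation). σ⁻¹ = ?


To find σ⁻¹, swap domain and range:
σ(1) = 3 → σ⁻¹(3) = 1
σ(2) = 1 → σ⁻¹(1) = 2
σ(3) = 6 → σ⁻¹(6) = 3
σ(4) = 4 → σ⁻¹(4) = 4
σ(5) = 2 → σ⁻¹(2) = 5
σ(6) = 7 → σ⁻¹(7) = 6
σ(7) = 5 → σ⁻¹(5) = 7

σ⁻¹ = [2 5 1 4 7 3 6]


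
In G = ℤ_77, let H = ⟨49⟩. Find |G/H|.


|⟨49⟩| = n / gcd(49, 77) = 77 / 7 = 11
H is normal (ℤ_77 is abelian).
|G/H| = |G| / |H| = 77 / 11 = 7

|G/H| = 7


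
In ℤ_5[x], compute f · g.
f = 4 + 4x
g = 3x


Expand and collect like terms; reduce coefficients mod 5:
x^0: 4·0 = 0 ≡ 0 (mod 5)
x^1: 4·3 + 4·0 = 12 ≡ 2 (mod 5)
x^2: 4·3 = 12 ≡ 2 (mod 5)
Result: 2x + 2x^2

f · g = 2x + 2x^2


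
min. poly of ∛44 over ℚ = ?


∛44 satisfies x³ - 44 = 0, irreducible over ℚ (no rational root; 44 is not a perfect cube)

Minimal polynomial: x³ - 44


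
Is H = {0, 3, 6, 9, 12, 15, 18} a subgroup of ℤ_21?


Subgroup test for H = {0, 3, 6, 9, 12, 15, 18} in (ℤ_21, +):
(1) 0 ∈ H? Yes
(2) Closure: for all a,b ∈ H, (a+b) mod 21 ∈ H? Yes
(3) Inverses: for all a ∈ H, -a mod 21 ∈ H? Yes

Yes, H is a subgroup of ℤ_21


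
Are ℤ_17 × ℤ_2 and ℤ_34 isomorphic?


Comparing ℤ_17 × ℤ_2 and ℤ_34:
gcd(17,2) = 1, so ℤ_17 × ℤ_2 ≅ ℤ_34 (CRT)

Yes, ℤ_17 × ℤ_2 ≅ ℤ_34


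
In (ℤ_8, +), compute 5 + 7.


Operation: addition mod 8
5 + 7 = (a + b) mod 8 with a = 5, b = 7

5 + 7 = 4


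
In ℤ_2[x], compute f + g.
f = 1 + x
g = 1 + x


Add coefficients mod 2:
x^0: 1 + 1 = 0 (mod 2)
x^1: 1 + 1 = 0 (mod 2)
Result: 0

f + g = 0


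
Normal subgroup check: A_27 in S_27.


H = A_27 in S_27
A_27 has index 2 in S_27, and every subgroup of index 2 is normal

Yes, normal subgroup


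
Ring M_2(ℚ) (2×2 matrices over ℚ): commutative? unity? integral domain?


Matrix multiplication is non-commutative for n ≥ 2; the identity matrix I is the unity; singular matrices give zero divisors, so not an integral domain
Commutative: No
Integral domain: No
Has unity: Yes

M_2(ℚ) (2×2 matrices over ℚ): Commutative=No, Unity=Yes


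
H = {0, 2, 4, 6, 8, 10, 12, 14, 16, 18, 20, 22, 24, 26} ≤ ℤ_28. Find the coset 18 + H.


18 + H = {18 + h (mod 28) : h ∈ H}
18+0=18, 18+2=20, 18+4=22, 18+6=24, 18+8=26, 18+10=0, 18+12=2, 18+14=4, 18+16=6, 18+18=8, 18+20=10, 18+22=12, 18+24=14, 18+26=16
18 + H = {0, 2, 4, 6, 8, 10, 12, 14, 16, 18, 20, 22, 24, 26} = 0 + H

18 + H = {0, 2, 4, 6, 8, 10, 12, 14, 16, 18, 20, 22, 24, 26}


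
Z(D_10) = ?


Z(G) = {g ∈ G | gx = xg for all x ∈ G}
For even n, Z(D_n) = {e, r^(n/2)}: the 180° rotation r^5 commutes with every reflection and rotation

Z(D_10) = {e, r^5}


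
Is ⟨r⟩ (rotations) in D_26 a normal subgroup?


H = ⟨r⟩ (rotations) in D_26
The rotation subgroup ⟨r⟩ has index 2 in D_26, so it is normal

Yes, normal subgroup


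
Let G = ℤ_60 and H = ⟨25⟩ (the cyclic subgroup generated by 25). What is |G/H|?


|⟨25⟩| = n / gcd(25, 60) = 60 / 5 = 12
H is normal (ℤ_60 is abelian).
|G/H| = |G| / |H| = 60 / 12 = 5

|G/H| = 5


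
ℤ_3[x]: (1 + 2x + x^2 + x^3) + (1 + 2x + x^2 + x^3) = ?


Add coefficients mod 3:
x^0: 1 + 1 = 2 (mod 3)
x^1: 2 + 2 = 1 (mod 3)
x^2: 1 + 1 = 2 (mod 3)
x^3: 1 + 1 = 2 (mod 3)
Result: 2 + x + 2x^2 + 2x^3

f + g = 2 + x + 2x^2 + 2x^3


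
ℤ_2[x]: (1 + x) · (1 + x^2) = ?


Expand and collect like terms; reduce coefficients mod 2:
x^0: 1·1 = 1 ≡ 1 (mod 2)
x^1: 1·0 + 1·1 = 1 ≡ 1 (mod 2)
x^2: 1·1 + 1·0 = 1 ≡ 1 (mod 2)
x^3: 1·1 = 1 ≡ 1 (mod 2)
Result: 1 + x + x^2 + x^3

f · g = 1 + x + x^2 + x^3


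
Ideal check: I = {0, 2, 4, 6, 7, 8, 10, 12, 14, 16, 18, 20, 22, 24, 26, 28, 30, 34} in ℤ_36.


Check ideal conditions for I = {0, 2, 4, 6, 7, 8, 10, 12, 14, 16, 18, 20, 22, 24, 26, 28, 30, 34} in ℤ_36:
(1) I is an additive subgroup? No
(2) For r ∈ ℤ_36 and a ∈ I: r·a ∈ I? No  [counterexample: r=2, a=16, r·a mod 36 = 32 ∉ I]

No, I is not an ideal of ℤ_36


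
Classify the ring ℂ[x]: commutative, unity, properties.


Polynomial ring over ℂ (an integral domain) is a commutative integral domain with unity 1
Commutative: Yes
Integral domain: Yes
Has unity: Yes

ℂ[x]: Commutative=Yes, Unity=Yes


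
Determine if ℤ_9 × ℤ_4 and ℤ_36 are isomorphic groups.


Comparing ℤ_9 × ℤ_4 and ℤ_36:
gcd(9,4) = 1, so ℤ_9 × ℤ_4 ≅ ℤ_36 (CRT)

Yes, ℤ_9 × ℤ_4 ≅ ℤ_36


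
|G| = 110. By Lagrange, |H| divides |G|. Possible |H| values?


Lagrange's theorem: |H| divides |G|
|G| = 110
Divisors of 110: 1, 2, 5, 10, 11, 22, 55, 110

Possible subgroup orders: {1, 2, 5, 10, 11, 22, 55, 110}


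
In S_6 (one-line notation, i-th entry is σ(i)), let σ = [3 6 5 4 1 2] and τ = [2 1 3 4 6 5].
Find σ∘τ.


σ∘τ: apply τ first, then σ
1 →τ 2 →σ 6
2 →τ 1 →σ 3
3 →τ 3 →σ 5
4 →τ 4 →σ 4
5 →τ 6 →σ 2
6 →τ 5 →σ 1

σ∘τ = [6 3 5 4 2 1]


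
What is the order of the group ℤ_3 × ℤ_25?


|A × B| = |A| · |B|
|ℤ_3 × ℤ_25| = 3 × 25 = 75

|ℤ_3 × ℤ_25| = 75


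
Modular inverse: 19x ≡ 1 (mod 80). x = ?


Use the extended Euclidean algorithm to write 1 = 19·s + 80·t; then s mod 80 is the inverse.
Euclidean algorithm:
  19 = 0·80 + 19
  80 = 4·19 + 4
  19 = 4·4 + 3
  4 = 1·3 + 1
  3 = 3·1 + 0
gcd(19,80) = 1
Back-substitution gives: 19·(-21) + 80·(5) = 1
So 19⁻¹ ≡ -21 ≡ 59 (mod 80)
Check: 19 × 59 = 1121 ≡ 1 (mod 80) ✓

19⁻¹ ≡ 59 (mod 80)


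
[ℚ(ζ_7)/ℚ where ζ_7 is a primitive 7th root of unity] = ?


[ℚ(ζ_n):ℚ] = deg Φ_n(x) = φ(n). Here φ(7) = 6

[ℚ(ζ_7)/ℚ where ζ_7 is a primitive 7th root of unity] = 6


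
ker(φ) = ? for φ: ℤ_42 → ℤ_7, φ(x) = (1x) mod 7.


Kernel = preimage of identity
ker(φ) = {x ∈ ℤ_42 : 1x ≡ 0 (mod 7)}. Since 7 | 42, φ is well-defined. The kernel is the cyclic subgroup ⟨7⟩ of ℤ_42 (order 6), i.e. {0, 7, 14, 21, 28, 35}

ker(φ) = {0, 7, 14, 21, 28, 35}


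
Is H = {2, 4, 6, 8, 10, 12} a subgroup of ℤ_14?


Subgroup test for H = {2, 4, 6, 8, 10, 12} in (ℤ_14, +):
(1) 0 ∈ H? No
(2) Closure: for all a,b ∈ H, (a+b) mod 14 ∈ H? No  [counterexample: 2 + 12 = 0 ∉ H]
(3) Inverses: for all a ∈ H, -a mod 14 ∈ H? Yes

No, H is not a subgroup of ℤ_14


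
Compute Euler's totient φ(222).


Factor n: 222 = 2 × 3 × 37
φ(n) = n · ∏(1 - 1/p) over distinct primes p | n
φ(222) = 222 · (1 - 1/2) · (1 - 1/3) · (1 - 1/37) = 72

φ(222) = 72


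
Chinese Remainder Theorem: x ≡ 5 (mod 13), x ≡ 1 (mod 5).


m₁ = 13, m₂ = 5, gcd = 1, so CRT applies. M = m₁·m₂ = 65
Let M₁ = M/m₁ = 5, M₂ = M/m₂ = 13
Find y₁ ≡ M₁⁻¹ (mod m₁): 5⁻¹ ≡ 8 (mod 13)
Find y₂ ≡ M₂⁻¹ (mod m₂): 13⁻¹ ≡ 2 (mod 5)
x = a₁·M₁·y₁ + a₂·M₂·y₂ = 5·5·8 + 1·13·2 = 226
Reduce mod 65: x ≡ 31
Check: 31 mod 13 = 5 ✓, 31 mod 5 = 1 ✓

x ≡ 31 (mod 65)


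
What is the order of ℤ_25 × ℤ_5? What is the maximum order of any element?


|ℤ_25 × ℤ_5| = 25 × 5 = 125
Max element order = lcm(25,5) = 25
Cyclic? No (gcd=5)

|ℤ_25×ℤ_5| = 125, max element order = 25


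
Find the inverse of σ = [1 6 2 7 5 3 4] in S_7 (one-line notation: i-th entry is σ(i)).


To find σ⁻¹, swap domain and range:
σ(1) = 1 → σ⁻¹(1) = 1
σ(2) = 6 → σ⁻¹(6) = 2
σ(3) = 2 → σ⁻¹(2) = 3
σ(4) = 7 → σ⁻¹(7) = 4
σ(5) = 5 → σ⁻¹(5) = 5
σ(6) = 3 → σ⁻¹(3) = 6
σ(7) = 4 → σ⁻¹(4) = 7

σ⁻¹ = [1 3 6 7 5 2 4]


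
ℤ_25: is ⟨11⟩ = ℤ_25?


g generates ℤ_n iff gcd(g, n) = 1
gcd(11, 25) = 1
Since gcd = 1, 11 is a generator.

Yes, 11 generates ℤ_25


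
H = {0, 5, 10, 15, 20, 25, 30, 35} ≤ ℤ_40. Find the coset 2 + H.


2 + H = {2 + h (mod 40) : h ∈ H}
2+0=2, 2+5=7, 2+10=12, 2+15=17, 2+20=22, 2+25=27, 2+30=32, 2+35=37

2 + H = {2, 7, 12, 17, 22, 27, 32, 37}


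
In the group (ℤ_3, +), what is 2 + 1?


Operation: addition mod 3
2 + 1 = (a + b) mod 3 with a = 2, b = 1

2 + 1 = 0


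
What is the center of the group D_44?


Z(G) = {g ∈ G | gx = xg for all x ∈ G}
For even n, Z(D_n) = {e, r^(n/2)}: the 180° rotation r^22 commutes with every reflection and rotation

Z(D_44) = {e, r^22}


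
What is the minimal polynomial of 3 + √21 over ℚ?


Let α = 3 + √21. Then α - 3 = √21, so (α - 3)² = 21, giving α² - 6α - 12 = 0. Degree 2 and α ∉ ℚ, so this is the minimal polynomial.

Minimal polynomial: x² - 6x - 12


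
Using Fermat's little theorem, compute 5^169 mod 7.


Fermat's little theorem: if p is prime and gcd(a,p)=1, then a^(p-1) ≡ 1 (mod p)
p = 7 is prime, gcd(5,7) = 1
Reduce exponent: 169 mod 6 = 1
So 5^169 ≡ 5^1 (mod 7)
5^1 mod 7 = 5

5^169 ≡ 5 (mod 7)


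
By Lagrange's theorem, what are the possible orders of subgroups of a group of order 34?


Lagrange's theorem: |H| divides |G|
|G| = 34
Divisors of 34: 1, 2, 17, 34

Possible subgroup orders: {1, 2, 17, 34}


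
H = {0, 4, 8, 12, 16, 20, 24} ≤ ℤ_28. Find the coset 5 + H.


5 + H = {5 + h (mod 28) : h ∈ H}
5+0=5, 5+4=9, 5+8=13, 5+12=17, 5+16=21, 5+20=25, 5+24=1
5 + H = {1, 5, 9, 13, 17, 21, 25} = 1 + H

5 + H = {1, 5, 9, 13, 17, 21, 25}


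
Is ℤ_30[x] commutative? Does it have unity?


ℤ_30 has zero divisors (2·15 ≡ 0), and these lift to constant zero divisors in ℤ_30[x]; so not an integral domain
Commutative: Yes
Integral domain: No
Has unity: Yes

ℤ_30[x]: Commutative=Yes, Unity=Yes


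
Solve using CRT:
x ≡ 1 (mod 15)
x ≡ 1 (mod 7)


m₁ = 15, m₂ = 7, gcd = 1, so CRT applies. M = m₁·m₂ = 105
Let M₁ = M/m₁ = 7, M₂ = M/m₂ = 15
Find y₁ ≡ M₁⁻¹ (mod m₁): 7⁻¹ ≡ 13 (mod 15)
Find y₂ ≡ M₂⁻¹ (mod m₂): 15⁻¹ ≡ 1 (mod 7)
x = a₁·M₁·y₁ + a₂·M₂·y₂ = 1·7·13 + 1·15·1 = 106
Reduce mod 105: x ≡ 1
Check: 1 mod 15 = 1 ✓, 1 mod 7 = 1 ✓

x ≡ 1 (mod 105)


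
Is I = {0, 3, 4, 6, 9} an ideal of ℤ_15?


Check ideal conditions for I = {0, 3, 4, 6, 9} in ℤ_15:
(1) I is an additive subgroup? No
(2) For r ∈ ℤ_15 and a ∈ I: r·a ∈ I? No  [counterexample: r=2, a=4, r·a mod 15 = 8 ∉ I]

No, I is not an ideal of ℤ_15


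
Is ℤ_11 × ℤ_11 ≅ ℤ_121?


Comparing ℤ_11 × ℤ_11 and ℤ_121:
gcd(11,11) = 11 ≠ 1. Max element order in ℤ_11×ℤ_11 is lcm(11,11) = 11 < 121, so it has no element of order 121

No, ℤ_11 × ℤ_11 ≇ ℤ_121


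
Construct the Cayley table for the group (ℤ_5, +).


Elements: {0, 1, 2, 3, 4}
Operation: addition mod 5
Entry (a, b) = (a + b) mod 5

Cayley table:
  | 0 | 1 | 2 | 3 | 4
0 | 0 | 1 | 2 | 3 | 4
1 | 1 | 2 | 3 | 4 | 0
2 | 2 | 3 | 4 | 0 | 1
3 | 3 | 4 | 0 | 1 | 2
4 | 4 | 0 | 1 | 2 | 3


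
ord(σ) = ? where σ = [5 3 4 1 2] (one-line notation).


Cycle decomposition: (1 5 2 3 4)
Cycle lengths: 5
Order = lcm(5) = 5

ord(σ) = 5


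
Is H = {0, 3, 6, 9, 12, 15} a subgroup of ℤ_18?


Subgroup test for H = {0, 3, 6, 9, 12, 15} in (ℤ_18, +):
(1) 0 ∈ H? Yes
(2) Closure: for all a,b ∈ H, (a+b) mod 18 ∈ H? Yes
(3) Inverses: for all a ∈ H, -a mod 18 ∈ H? Yes

Yes, H is a subgroup of ℤ_18


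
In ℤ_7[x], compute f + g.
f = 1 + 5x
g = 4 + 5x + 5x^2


Add coefficients mod 7:
x^0: 1 + 4 = 5 (mod 7)
x^1: 5 + 5 = 3 (mod 7)
x^2: 0 + 5 = 5 (mod 7)
Result: 5 + 3x + 5x^2

f + g = 5 + 3x + 5x^2


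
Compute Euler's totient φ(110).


Factor n: 110 = 2 × 5 × 11
φ(n) = n · ∏(1 - 1/p) over distinct primes p | n
φ(110) = 110 · (1 - 1/2) · (1 - 1/5) · (1 - 1/11) = 40

φ(110) = 40


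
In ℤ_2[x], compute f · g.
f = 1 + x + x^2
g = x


Expand and collect like terms; reduce coefficients mod 2:
x^0: 1·0 = 0 ≡ 0 (mod 2)
x^1: 1·1 + 1·0 = 1 ≡ 1 (mod 2)
x^2: 1·1 + 1·0 = 1 ≡ 1 (mod 2)
x^3: 1·1 = 1 ≡ 1 (mod 2)
Result: x + x^2 + x^3

f · g = x + x^2 + x^3


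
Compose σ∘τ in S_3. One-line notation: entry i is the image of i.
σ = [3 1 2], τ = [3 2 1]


σ∘τ: apply τ first, then σ
1 →τ 3 →σ 2
2 →τ 2 →σ 1
3 →τ 1 →σ 3

σ∘τ = [2 1 3]


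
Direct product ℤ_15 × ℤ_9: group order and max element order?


|ℤ_15 × ℤ_9| = 15 × 9 = 135
Max element order = lcm(15,9) = 45
Cyclic? No (gcd=3)

|ℤ_15×ℤ_9| = 135, max element order = 45


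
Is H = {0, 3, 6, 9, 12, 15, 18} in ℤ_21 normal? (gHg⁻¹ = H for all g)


H = {0, 3, 6, 9, 12, 15, 18} in ℤ_21
ℤ_21 is abelian; every subgroup of an abelian group is normal

Yes, normal subgroup


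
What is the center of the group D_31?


Z(G) = {g ∈ G | gx = xg for all x ∈ G}
For odd n, Z(D_n) = {e}: no nontrivial rotation commutes with all reflections

Z(D_31) = {e}


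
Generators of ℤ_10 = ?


g generates ℤ_n iff gcd(g,n) = 1
Checking each g ∈ {1,...,9}:
gcd(1,10) = 1
gcd(2,10) = 2
gcd(3,10) = 1
gcd(4,10) = 2
gcd(5,10) = 5
gcd(6,10) = 2
gcd(7,10) = 1
gcd(8,10) = 2
gcd(9,10) = 1
Generators: {1, 3, 7, 9}
Number of generators = φ(10) = 4

Generators of ℤ_10 = {1, 3, 7, 9}


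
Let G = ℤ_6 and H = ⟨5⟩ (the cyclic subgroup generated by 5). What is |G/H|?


|⟨5⟩| = n / gcd(5, 6) = 6 / 1 = 6
H is normal (ℤ_6 is abelian).
|G/H| = |G| / |H| = 6 / 6 = 1

|G/H| = 1


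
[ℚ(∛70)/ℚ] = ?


∛70 has minimal polynomial x³ - 70 (irreducible over ℚ since 70 is not a perfect cube)

[ℚ(∛70)/ℚ] = 3


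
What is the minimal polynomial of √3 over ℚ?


√3 satisfies x² - 3 = 0, irreducible over ℚ since 3 is squarefree

Minimal polynomial: x² - 3


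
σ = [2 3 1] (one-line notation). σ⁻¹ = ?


To find σ⁻¹, swap domain and range:
σ(1) = 2 → σ⁻¹(2) = 1
σ(2) = 3 → σ⁻¹(3) = 2
σ(3) = 1 → σ⁻¹(1) = 3

σ⁻¹ = [3 1 2]


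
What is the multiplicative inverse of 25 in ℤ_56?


Use the extended Euclidean algorithm to write 1 = 25·s + 56·t; then s mod 56 is the inverse.
Euclidean algorithm:
  25 = 0·56 + 25
  56 = 2·25 + 6
  25 = 4·6 + 1
  6 = 6·1 + 0
gcd(25,56) = 1
Back-substitution gives: 25·(9) + 56·(-4) = 1
So 25⁻¹ ≡ 9 ≡ 9 (mod 56)
Check: 25 × 9 = 225 ≡ 1 (mod 56) ✓

25⁻¹ ≡ 9 (mod 56)


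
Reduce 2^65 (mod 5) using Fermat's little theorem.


Fermat's little theorem: if p is prime and gcd(a,p)=1, then a^(p-1) ≡ 1 (mod p)
p = 5 is prime, gcd(2,5) = 1
Reduce exponent: 65 mod 4 = 1
So 2^65 ≡ 2^1 (mod 5)
2^1 mod 5 = 2

2^65 ≡ 2 (mod 5)


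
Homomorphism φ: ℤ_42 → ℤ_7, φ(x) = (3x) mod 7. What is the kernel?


Kernel = preimage of identity
ker(φ) = {x ∈ ℤ_42 : 3x ≡ 0 (mod 7)}. Since 7 | 42, φ is well-defined. The kernel is the cyclic subgroup ⟨7⟩ of ℤ_42 (order 6), i.e. {0, 7, 14, 21, 28, 35}

ker(φ) = {0, 7, 14, 21, 28, 35}


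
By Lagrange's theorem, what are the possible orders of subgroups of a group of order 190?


Lagrange's theorem: |H| divides |G|
|G| = 190
Divisors of 190: 1, 2, 5, 10, 19, 38, 95, 190

Possible subgroup orders: {1, 2, 5, 10, 19, 38, 95, 190}


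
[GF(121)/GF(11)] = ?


GF(121) = GF(11^2), so the extension degree is 2

[GF(121)/GF(11)] = 2


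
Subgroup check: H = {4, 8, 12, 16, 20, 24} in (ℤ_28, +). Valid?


Subgroup test for H = {4, 8, 12, 16, 20, 24} in (ℤ_28, +):
(1) 0 ∈ H? No
(2) Closure: for all a,b ∈ H, (a+b) mod 28 ∈ H? No  [counterexample: 4 + 24 = 0 ∉ H]
(3) Inverses: for all a ∈ H, -a mod 28 ∈ H? Yes

No, H is not a subgroup of ℤ_28


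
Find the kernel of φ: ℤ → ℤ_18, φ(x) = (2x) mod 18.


Kernel = preimage of identity
ker(φ) = {x ∈ ℤ : 2x ≡ 0 (mod 18)}. gcd(2,18) = 2, so 2x ≡ 0 (mod 18) ⟺ x ≡ 0 (mod 18/2 = 9). Hence ker(φ) = 9ℤ

ker(φ) = 9ℤ


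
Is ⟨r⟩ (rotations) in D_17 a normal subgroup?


H = ⟨r⟩ (rotations) in D_17
The rotation subgroup ⟨r⟩ has index 2 in D_17, so it is normal

Yes, normal subgroup


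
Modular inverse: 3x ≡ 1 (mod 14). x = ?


Use the extended Euclidean algorithm to write 1 = 3·s + 14·t; then s mod 14 is the inverse.
Euclidean algorithm:
  3 = 0·14 + 3
  14 = 4·3 + 2
  3 = 1·2 + 1
  2 = 2·1 + 0
gcd(3,14) = 1
Back-substitution gives: 3·(5) + 14·(-1) = 1
So 3⁻¹ ≡ 5 ≡ 5 (mod 14)
Check: 3 × 5 = 15 ≡ 1 (mod 14) ✓

3⁻¹ ≡ 5 (mod 14)


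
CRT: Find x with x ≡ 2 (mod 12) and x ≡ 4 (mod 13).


m₁ = 12, m₂ = 13, gcd = 1, so CRT applies. M = m₁·m₂ = 156
Let M₁ = M/m₁ = 13, M₂ = M/m₂ = 12
Find y₁ ≡ M₁⁻¹ (mod m₁): 13⁻¹ ≡ 1 (mod 12)
Find y₂ ≡ M₂⁻¹ (mod m₂): 12⁻¹ ≡ 12 (mod 13)
x = a₁·M₁·y₁ + a₂·M₂·y₂ = 2·13·1 + 4·12·12 = 602
Reduce mod 156: x ≡ 134
Check: 134 mod 12 = 2 ✓, 134 mod 13 = 4 ✓

x ≡ 134 (mod 156)


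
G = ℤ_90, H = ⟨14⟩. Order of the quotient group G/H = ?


|⟨14⟩| = n / gcd(14, 90) = 90 / 2 = 45
H is normal (ℤ_90 is abelian).
|G/H| = |G| / |H| = 90 / 45 = 2

|G/H| = 2


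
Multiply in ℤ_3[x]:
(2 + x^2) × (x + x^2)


Expand and collect like terms; reduce coefficients mod 3:
x^0: 2·0 = 0 ≡ 0 (mod 3)
x^1: 2·1 + 0·0 = 2 ≡ 2 (mod 3)
x^2: 2·1 + 0·1 + 1·0 = 2 ≡ 2 (mod 3)
x^3: 0·1 + 1·1 = 1 ≡ 1 (mod 3)
x^4: 1·1 = 1 ≡ 1 (mod 3)
Result: 2x + 2x^2 + x^3 + x^4

f · g = 2x + 2x^2 + x^3 + x^4


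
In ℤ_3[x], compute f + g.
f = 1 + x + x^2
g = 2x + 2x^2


Add coefficients mod 3:
x^0: 1 + 0 = 1 (mod 3)
x^1: 1 + 2 = 0 (mod 3)
x^2: 1 + 2 = 0 (mod 3)
Result: 1

f + g = 1


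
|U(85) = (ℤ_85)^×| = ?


U(n) is the group of units mod n; |U(n)| = φ(n)
|U(85)| = φ(85) = 64

|U(85) = (ℤ_85)^×| = 64


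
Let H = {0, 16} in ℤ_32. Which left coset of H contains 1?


1 + H = {1 + h (mod 32) : h ∈ H}
1+0=1, 1+16=17

1 + H = {1, 17}


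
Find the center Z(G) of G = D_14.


Z(G) = {g ∈ G | gx = xg for all x ∈ G}
For even n, Z(D_n) = {e, r^(n/2)}: the 180° rotation r^7 commutes with every reflection and rotation

Z(D_14) = {e, r^7}


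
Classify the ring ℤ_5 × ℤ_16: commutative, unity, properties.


Direct product ring; commutative with unity (1,1); but (1,0)·(0,1) = (0,0) gives zero divisors, so not an integral domain
Commutative: Yes
Integral domain: No
Has unity: Yes

ℤ_5 × ℤ_16: Commutative=Yes, Unity=Yes


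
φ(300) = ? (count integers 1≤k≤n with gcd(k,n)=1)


Factor n: 300 = 2^2 × 3 × 5^2
φ(n) = n · ∏(1 - 1/p) over distinct primes p | n
φ(300) = 300 · (1 - 1/2) · (1 - 1/3) · (1 - 1/5) = 80

φ(300) = 80


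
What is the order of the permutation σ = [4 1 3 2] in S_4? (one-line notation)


Cycle decomposition: (1 4 2)
Cycle lengths: 3
Order = lcm(3) = 3

ord(σ) = 3


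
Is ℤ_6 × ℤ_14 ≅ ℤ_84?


Comparing ℤ_6 × ℤ_14 and ℤ_84:
gcd(6,14) = 2 ≠ 1. Max element order in ℤ_6×ℤ_14 is lcm(6,14) = 42 < 84, so it has no element of order 84

No, ℤ_6 × ℤ_14 ≇ ℤ_84


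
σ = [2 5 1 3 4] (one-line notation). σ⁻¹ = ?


To find σ⁻¹, swap domain and range:
σ(1) = 2 → σ⁻¹(2) = 1
σ(2) = 5 → σ⁻¹(5) = 2
σ(3) = 1 → σ⁻¹(1) = 3
σ(4) = 3 → σ⁻¹(3) = 4
σ(5) = 4 → σ⁻¹(4) = 5

σ⁻¹ = [3 1 4 5 2]


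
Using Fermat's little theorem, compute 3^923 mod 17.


Fermat's little theorem: if p is prime and gcd(a,p)=1, then a^(p-1) ≡ 1 (mod p)
p = 17 is prime, gcd(3,17) = 1
Reduce exponent: 923 mod 16 = 11
So 3^923 ≡ 3^11 (mod 17)
3^11 mod 17 = 7

3^923 ≡ 7 (mod 17)


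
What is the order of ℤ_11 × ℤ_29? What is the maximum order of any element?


|ℤ_11 × ℤ_29| = 11 × 29 = 319
Max element order = lcm(11,29) = 319
Cyclic? Yes (gcd=1)

|ℤ_11×ℤ_29| = 319, max element order = 319


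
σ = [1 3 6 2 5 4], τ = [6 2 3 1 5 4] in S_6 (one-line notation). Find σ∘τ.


σ∘τ: apply τ first, then σ
1 →τ 6 →σ 4
2 →τ 2 →σ 3
3 →τ 3 →σ 6
4 →τ 1 →σ 1
5 →τ 5 →σ 5
6 →τ 4 →σ 2

σ∘τ = [4 3 6 1 5 2]


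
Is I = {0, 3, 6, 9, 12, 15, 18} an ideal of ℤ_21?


Check ideal conditions for I = {0, 3, 6, 9, 12, 15, 18} in ℤ_21:
(1) I is an additive subgroup? Yes
(2) For r ∈ ℤ_21 and a ∈ I: r·a ∈ I? Yes

Yes, I is an ideal of ℤ_21


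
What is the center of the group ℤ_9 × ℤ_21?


Z(G) = {g ∈ G | gx = xg for all x ∈ G}
Direct product of abelian groups is abelian, so Z(G) = G

Z(ℤ_9 × ℤ_21) = ℤ_9 × ℤ_21


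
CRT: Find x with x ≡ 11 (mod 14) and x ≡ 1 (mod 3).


m₁ = 14, m₂ = 3, gcd = 1, so CRT applies. M = m₁·m₂ = 42
Let M₁ = M/m₁ = 3, M₂ = M/m₂ = 14
Find y₁ ≡ M₁⁻¹ (mod m₁): 3⁻¹ ≡ 5 (mod 14)
Find y₂ ≡ M₂⁻¹ (mod m₂): 14⁻¹ ≡ 2 (mod 3)
x = a₁·M₁·y₁ + a₂·M₂·y₂ = 11·3·5 + 1·14·2 = 193
Reduce mod 42: x ≡ 25
Check: 25 mod 14 = 11 ✓, 25 mod 3 = 1 ✓

x ≡ 25 (mod 42)


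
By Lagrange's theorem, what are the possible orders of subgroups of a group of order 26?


Lagrange's theorem: |H| divides |G|
|G| = 26
Divisors of 26: 1, 2, 13, 26

Possible subgroup orders: {1, 2, 13, 26}


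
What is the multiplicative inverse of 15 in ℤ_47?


Use the extended Euclidean algorithm to write 1 = 15·s + 47·t; then s mod 47 is the inverse.
Euclidean algorithm:
  15 = 0·47 + 15
  47 = 3·15 + 2
  15 = 7·2 + 1
  2 = 2·1 + 0
gcd(15,47) = 1
Back-substitution gives: 15·(22) + 47·(-7) = 1
So 15⁻¹ ≡ 22 ≡ 22 (mod 47)
Check: 15 × 22 = 330 ≡ 1 (mod 47) ✓

15⁻¹ ≡ 22 (mod 47)


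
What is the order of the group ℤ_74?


ℤ_n has n elements.

|ℤ_74| = 74


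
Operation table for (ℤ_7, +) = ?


Elements: {0, 1, 2, 3, 4, 5, 6}
Operation: addition mod 7
Entry (a, b) = (a + b) mod 7

Cayley table:
  | 0 | 1 | 2 | 3 | 4 | 5 | 6
0 | 0 | 1 | 2 | 3 | 4 | 5 | 6
1 | 1 | 2 | 3 | 4 | 5 | 6 | 0
2 | 2 | 3 | 4 | 5 | 6 | 0 | 1
3 | 3 | 4 | 5 | 6 | 0 | 1 | 2
4 | 4 | 5 | 6 | 0 | 1 | 2 | 3
5 | 5 | 6 | 0 | 1 | 2 | 3 | 4
6 | 6 | 0 | 1 | 2 | 3 | 4 | 5


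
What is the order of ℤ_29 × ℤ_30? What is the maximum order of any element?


|ℤ_29 × ℤ_30| = 29 × 30 = 870
Max element order = lcm(29,30) = 870
Cyclic? Yes (gcd=1)

|ℤ_29×ℤ_30| = 870, max element order = 870


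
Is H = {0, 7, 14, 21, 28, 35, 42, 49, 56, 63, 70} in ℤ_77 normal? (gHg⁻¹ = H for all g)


H = {0, 7, 14, 21, 28, 35, 42, 49, 56, 63, 70} in ℤ_77
ℤ_77 is abelian; every subgroup of an abelian group is normal

Yes, normal subgroup


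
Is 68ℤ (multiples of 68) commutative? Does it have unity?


68ℤ is a commutative ring under +,× but has no multiplicative identity (1 ∉ 68ℤ); it has no zero divisors, but without unity it is not an integral domain
Commutative: Yes
Integral domain: No
Has unity: No

68ℤ (multiples of 68): Commutative=Yes, Unity=No


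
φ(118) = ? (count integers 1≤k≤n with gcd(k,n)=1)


Factor n: 118 = 2 × 59
φ(n) = n · ∏(1 - 1/p) over distinct primes p | n
φ(118) = 118 · (1 - 1/2) · (1 - 1/59) = 58

φ(118) = 58


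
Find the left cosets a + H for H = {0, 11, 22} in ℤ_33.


H = {0, 11, 22}, |H| = 3
Number of cosets = |G|/|H| = 33/3 = 11
0 + H = {0, 11, 22}
1 + H = {1, 12, 23}
2 + H = {2, 13, 24}
3 + H = {3, 14, 25}
4 + H = {4, 15, 26}
5 + H = {5, 16, 27}
6 + H = {6, 17, 28}
7 + H = {7, 18, 29}
8 + H = {8, 19, 30}
9 + H = {9, 20, 31}
10 + H = {10, 21, 32}

Cosets: 0+H={0,11,22}; 1+H={1,12,23}; 2+H={2,13,24}; 3+H={3,14,25}; 4+H={4,15,26}; 5+H={5,16,27}; 6+H={6,17,28}; 7+H={7,18,29}; 8+H={8,19,30}; 9+H={9,20,31}; 10+H={10,21,32}


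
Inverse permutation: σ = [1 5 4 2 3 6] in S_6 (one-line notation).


To find σ⁻¹, swap domain and range:
σ(1) = 1 → σ⁻¹(1) = 1
σ(2) = 5 → σ⁻¹(5) = 2
σ(3) = 4 → σ⁻¹(4) = 3
σ(4) = 2 → σ⁻¹(2) = 4
σ(5) = 3 → σ⁻¹(3) = 5
σ(6) = 6 → σ⁻¹(6) = 6

σ⁻¹ = [1 4 5 3 2 6]


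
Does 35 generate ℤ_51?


g generates ℤ_n iff gcd(g, n) = 1
gcd(35, 51) = 1
Since gcd = 1, 35 is a generator.

Yes, 35 generates ℤ_51


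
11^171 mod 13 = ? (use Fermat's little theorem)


Fermat's little theorem: if p is prime and gcd(a,p)=1, then a^(p-1) ≡ 1 (mod p)
p = 13 is prime, gcd(11,13) = 1
Reduce exponent: 171 mod 12 = 3
So 11^171 ≡ 11^3 (mod 13)
11^3 mod 13 = 5

11^171 ≡ 5 (mod 13)


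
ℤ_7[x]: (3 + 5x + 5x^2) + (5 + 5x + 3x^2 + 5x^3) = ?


Add coefficients mod 7:
x^0: 3 + 5 = 1 (mod 7)
x^1: 5 + 5 = 3 (mod 7)
x^2: 5 + 3 = 1 (mod 7)
x^3: 0 + 5 = 5 (mod 7)
Result: 1 + 3x + x^2 + 5x^3

f + g = 1 + 3x + x^2 + 5x^3


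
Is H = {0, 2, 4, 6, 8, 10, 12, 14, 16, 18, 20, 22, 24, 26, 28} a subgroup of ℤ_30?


Subgroup test for H = {0, 2, 4, 6, 8, 10, 12, 14, 16, 18, 20, 22, 24, 26, 28} in (ℤ_30, +):
(1) 0 ∈ H? Yes
(2) Closure: for all a,b ∈ H, (a+b) mod 30 ∈ H? Yes
(3) Inverses: for all a ∈ H, -a mod 30 ∈ H? Yes

Yes, H is a subgroup of ℤ_30


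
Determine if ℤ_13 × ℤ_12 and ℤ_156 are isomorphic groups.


Comparing ℤ_13 × ℤ_12 and ℤ_156:
gcd(13,12) = 1, so ℤ_13 × ℤ_12 ≅ ℤ_156 (CRT)

Yes, ℤ_13 × ℤ_12 ≅ ℤ_156


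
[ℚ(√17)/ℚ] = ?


√17 has minimal polynomial x² - 17 (irreducible over ℚ since 17 is squarefree)

[ℚ(√17)/ℚ] = 2


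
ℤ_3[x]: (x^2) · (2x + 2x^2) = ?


Expand and collect like terms; reduce coefficients mod 3:
x^0: 0·0 = 0 ≡ 0 (mod 3)
x^1: 0·2 + 0·0 = 0 ≡ 0 (mod 3)
x^2: 0·2 + 0·2 + 1·0 = 0 ≡ 0 (mod 3)
x^3: 0·2 + 1·2 = 2 ≡ 2 (mod 3)
x^4: 1·2 = 2 ≡ 2 (mod 3)
Result: 2x^3 + 2x^4

f · g = 2x^3 + 2x^4


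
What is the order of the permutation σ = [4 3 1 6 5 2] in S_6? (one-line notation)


Cycle decomposition: (1 4 6 2 3)
Cycle lengths: 5
Order = lcm(5) = 5

ord(σ) = 5


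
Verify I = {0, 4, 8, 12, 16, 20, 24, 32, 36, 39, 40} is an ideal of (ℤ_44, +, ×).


Check ideal conditions for I = {0, 4, 8, 12, 16, 20, 24, 32, 36, 39, 40} in ℤ_44:
(1) I is an additive subgroup? No
(2) For r ∈ ℤ_44 and a ∈ I: r·a ∈ I? No  [counterexample: r=2, a=36, r·a mod 44 = 28 ∉ I]

No, I is not an ideal of ℤ_44


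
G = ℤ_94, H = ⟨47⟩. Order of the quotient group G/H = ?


|⟨47⟩| = n / gcd(47, 94) = 94 / 47 = 2
H is normal (ℤ_94 is abelian).
|G/H| = |G| / |H| = 94 / 2 = 47

|G/H| = 47


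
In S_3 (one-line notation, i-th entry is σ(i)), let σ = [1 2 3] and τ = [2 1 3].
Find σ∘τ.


σ∘τ: apply τ first, then σ
1 →τ 2 →σ 2
2 →τ 1 →σ 1
3 →τ 3 →σ 3

σ∘τ = [2 1 3]


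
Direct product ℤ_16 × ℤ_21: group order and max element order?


|ℤ_16 × ℤ_21| = 16 × 21 = 336
Max element order = lcm(16,21) = 336
Cyclic? Yes (gcd=1)

|ℤ_16×ℤ_21| = 336, max element order = 336


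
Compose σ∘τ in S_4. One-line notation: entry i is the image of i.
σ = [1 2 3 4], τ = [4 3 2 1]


σ∘τ: apply τ first, then σ
1 →τ 4 →σ 4
2 →τ 3 →σ 3
3 →τ 2 →σ 2
4 →τ 1 →σ 1

σ∘τ = [4 3 2 1]


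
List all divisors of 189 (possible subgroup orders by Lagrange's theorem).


Lagrange's theorem: |H| divides |G|
|G| = 189
Divisors of 189: 1, 3, 7, 9, 21, 27, 63, 189

Possible subgroup orders: {1, 3, 7, 9, 21, 27, 63, 189}


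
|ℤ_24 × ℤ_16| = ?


|A × B| = |A| · |B|
|ℤ_24 × ℤ_16| = 24 × 16 = 384

|ℤ_24 × ℤ_16| = 384


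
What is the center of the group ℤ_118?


Z(G) = {g ∈ G | gx = xg for all x ∈ G}
ℤ_118 is abelian, so Z(G) = G

Z(ℤ_118) = ℤ_118


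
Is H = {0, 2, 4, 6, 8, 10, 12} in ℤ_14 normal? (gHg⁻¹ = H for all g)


H = {0, 2, 4, 6, 8, 10, 12} in ℤ_14
ℤ_14 is abelian; every subgroup of an abelian group is normal

Yes, normal subgroup


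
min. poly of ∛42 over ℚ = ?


∛42 satisfies x³ - 42 = 0, irreducible over ℚ (no rational root; 42 is not a perfect cube)

Minimal polynomial: x³ - 42


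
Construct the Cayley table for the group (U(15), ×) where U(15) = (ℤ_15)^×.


Elements: {1, 2, 4, 7, 8, 11, 13, 14}
Operation: multiplication mod 15
Entry (a, b) = (a × b) mod 15

Cayley table:
   |  1 |  2 |  4 |  7 |  8 | 11 | 13 | 14
 1 |  1 |  2 |  4 |  7 |  8 | 11 | 13 | 14
 2 |  2 |  4 |  8 | 14 |  1 |  7 | 11 | 13
 4 |  4 |  8 |  1 | 13 |  2 | 14 |  7 | 11
 7 |  7 | 14 | 13 |  4 | 11 |  2 |  1 |  8
 8 |  8 |  1 |  2 | 11 |  4 | 13 | 14 |  7
11 | 11 |  7 | 14 |  2 | 13 |  1 |  8 |  4
13 | 13 | 11 |  7 |  1 | 14 |  8 |  4 |  2
14 | 14 | 13 | 11 |  8 |  7 |  4 |  2 |  1


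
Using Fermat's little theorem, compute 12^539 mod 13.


Fermat's little theorem: if p is prime and gcd(a,p)=1, then a^(p-1) ≡ 1 (mod p)
p = 13 is prime, gcd(12,13) = 1
Reduce exponent: 539 mod 12 = 11
So 12^539 ≡ 12^11 (mod 13)
12^11 mod 13 = 12

12^539 ≡ 12 (mod 13)


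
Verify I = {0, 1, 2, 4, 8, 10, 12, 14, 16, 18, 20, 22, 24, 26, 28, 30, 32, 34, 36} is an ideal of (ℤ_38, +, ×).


Check ideal conditions for I = {0, 1, 2, 4, 8, 10, 12, 14, 16, 18, 20, 22, 24, 26, 28, 30, 32, 34, 36} in ℤ_38:
(1) I is an additive subgroup? No
(2) For r ∈ ℤ_38 and a ∈ I: r·a ∈ I? No  [counterexample: r=2, a=22, r·a mod 38 = 6 ∉ I]

No, I is not an ideal of ℤ_38


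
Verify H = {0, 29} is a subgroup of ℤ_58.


Subgroup test for H = {0, 29} in (ℤ_58, +):
(1) 0 ∈ H? Yes
(2) Closure: for all a,b ∈ H, (a+b) mod 58 ∈ H? Yes
(3) Inverses: for all a ∈ H, -a mod 58 ∈ H? Yes

Yes, H is a subgroup of ℤ_58


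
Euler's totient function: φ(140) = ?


Factor n: 140 = 2^2 × 5 × 7
φ(n) = n · ∏(1 - 1/p) over distinct primes p | n
φ(140) = 140 · (1 - 1/2) · (1 - 1/5) · (1 - 1/7) = 48

φ(140) = 48


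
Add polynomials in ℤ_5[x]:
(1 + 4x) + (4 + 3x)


Add coefficients mod 5:
x^0: 1 + 4 = 0 (mod 5)
x^1: 4 + 3 = 2 (mod 5)
Result: 2x

f + g = 2x


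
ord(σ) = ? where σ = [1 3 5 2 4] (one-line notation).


Cycle decomposition: (2 3 5 4)
Cycle lengths: 4
Order = lcm(4) = 4

ord(σ) = 4


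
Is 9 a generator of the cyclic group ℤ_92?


g generates ℤ_n iff gcd(g, n) = 1
gcd(9, 92) = 1
Since gcd = 1, 9 is a generator.

Yes, 9 generates ℤ_92


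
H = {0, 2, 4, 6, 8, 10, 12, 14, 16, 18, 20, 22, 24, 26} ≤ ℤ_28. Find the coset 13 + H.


13 + H = {13 + h (mod 28) : h ∈ H}
13+0=13, 13+2=15, 13+4=17, 13+6=19, 13+8=21, 13+10=23, 13+12=25, 13+14=27, 13+16=1, 13+18=3, 13+20=5, 13+22=7, 13+24=9, 13+26=11
13 + H = {1, 3, 5, 7, 9, 11, 13, 15, 17, 19, 21, 23, 25, 27} = 1 + H

13 + H = {1, 3, 5, 7, 9, 11, 13, 15, 17, 19, 21, 23, 25, 27}


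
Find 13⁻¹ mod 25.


Use the extended Euclidean algorithm to write 1 = 13·s + 25·t; then s mod 25 is the inverse.
Euclidean algorithm:
  13 = 0·25 + 13
  25 = 1·13 + 12
  13 = 1·12 + 1
  12 = 12·1 + 0
gcd(13,25) = 1
Back-substitution gives: 13·(2) + 25·(-1) = 1
So 13⁻¹ ≡ 2 ≡ 2 (mod 25)
Check: 13 × 2 = 26 ≡ 1 (mod 25) ✓

13⁻¹ ≡ 2 (mod 25)


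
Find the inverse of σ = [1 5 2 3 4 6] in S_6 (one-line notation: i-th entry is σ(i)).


To find σ⁻¹, swap domain and range:
σ(1) = 1 → σ⁻¹(1) = 1
σ(2) = 5 → σ⁻¹(5) = 2
σ(3) = 2 → σ⁻¹(2) = 3
σ(4) = 3 → σ⁻¹(3) = 4
σ(5) = 4 → σ⁻¹(4) = 5
σ(6) = 6 → σ⁻¹(6) = 6

σ⁻¹ = [1 3 4 5 2 6]


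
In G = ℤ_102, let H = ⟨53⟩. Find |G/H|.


|⟨53⟩| = n / gcd(53, 102) = 102 / 1 = 102
H is normal (ℤ_102 is abelian).
|G/H| = |G| / |H| = 102 / 102 = 1

|G/H| = 1


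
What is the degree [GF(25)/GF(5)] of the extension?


GF(25) = GF(5^2), so the extension degree is 2

[GF(25)/GF(5)] = 2


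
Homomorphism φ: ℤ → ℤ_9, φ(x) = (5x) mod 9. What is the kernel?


Kernel = preimage of identity
ker(φ) = {x ∈ ℤ : 5x ≡ 0 (mod 9)}. gcd(5,9) = 1, so 5x ≡ 0 (mod 9) ⟺ x ≡ 0 (mod 9/1 = 9). Hence ker(φ) = 9ℤ

ker(φ) = 9ℤ


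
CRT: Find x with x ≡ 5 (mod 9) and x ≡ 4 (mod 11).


m₁ = 9, m₂ = 11, gcd = 1, so CRT applies. M = m₁·m₂ = 99
Let M₁ = M/m₁ = 11, M₂ = M/m₂ = 9
Find y₁ ≡ M₁⁻¹ (mod m₁): 11⁻¹ ≡ 5 (mod 9)
Find y₂ ≡ M₂⁻¹ (mod m₂): 9⁻¹ ≡ 5 (mod 11)
x = a₁·M₁·y₁ + a₂·M₂·y₂ = 5·11·5 + 4·9·5 = 455
Reduce mod 99: x ≡ 59
Check: 59 mod 9 = 5 ✓, 59 mod 11 = 4 ✓

x ≡ 59 (mod 99)


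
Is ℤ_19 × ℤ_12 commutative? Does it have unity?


Direct product ring; commutative with unity (1,1); but (1,0)·(0,1) = (0,0) gives zero divisors, so not an integral domain
Commutative: Yes
Integral domain: No
Has unity: Yes

ℤ_19 × ℤ_12: Commutative=Yes, Unity=Yes


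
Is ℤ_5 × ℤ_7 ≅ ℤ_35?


Comparing ℤ_5 × ℤ_7 and ℤ_35:
gcd(5,7) = 1, so ℤ_5 × ℤ_7 ≅ ℤ_35 (CRT)

Yes, ℤ_5 × ℤ_7 ≅ ℤ_35


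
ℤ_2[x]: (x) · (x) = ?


Expand and collect like terms; reduce coefficients mod 2:
x^0: 0·0 = 0 ≡ 0 (mod 2)
x^1: 0·1 + 1·0 = 0 ≡ 0 (mod 2)
x^2: 1·1 = 1 ≡ 1 (mod 2)
Result: x^2

f · g = x^2


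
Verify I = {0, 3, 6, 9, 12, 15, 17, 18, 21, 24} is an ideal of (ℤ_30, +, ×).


Check ideal conditions for I = {0, 3, 6, 9, 12, 15, 17, 18, 21, 24} in ℤ_30:
(1) I is an additive subgroup? No
(2) For r ∈ ℤ_30 and a ∈ I: r·a ∈ I? No  [counterexample: r=2, a=17, r·a mod 30 = 4 ∉ I]

No, I is not an ideal of ℤ_30


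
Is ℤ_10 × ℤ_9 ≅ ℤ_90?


Comparing ℤ_10 × ℤ_9 and ℤ_90:
gcd(10,9) = 1, so ℤ_10 × ℤ_9 ≅ ℤ_90 (CRT)

Yes, ℤ_10 × ℤ_9 ≅ ℤ_90


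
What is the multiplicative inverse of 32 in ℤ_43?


Use the extended Euclidean algorithm to write 1 = 32·s + 43·t; then s mod 43 is the inverse.
Euclidean algorithm:
  32 = 0·43 + 32
  43 = 1·32 + 11
  32 = 2·11 + 10
  11 = 1·10 + 1
  10 = 10·1 + 0
gcd(32,43) = 1
Back-substitution gives: 32·(-4) + 43·(3) = 1
So 32⁻¹ ≡ -4 ≡ 39 (mod 43)
Check: 32 × 39 = 1248 ≡ 1 (mod 43) ✓

32⁻¹ ≡ 39 (mod 43)


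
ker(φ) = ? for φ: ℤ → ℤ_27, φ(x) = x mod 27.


Kernel = preimage of identity
ker(φ) = {x ∈ ℤ : x ≡ 0 (mod 27)} = 27ℤ = {0, ±27, ±54, ...}

ker(φ) = 27ℤ


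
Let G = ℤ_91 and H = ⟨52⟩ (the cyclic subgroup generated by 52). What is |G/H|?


|⟨52⟩| = n / gcd(52, 91) = 91 / 13 = 7
H is normal (ℤ_91 is abelian).
|G/H| = |G| / |H| = 91 / 7 = 13

|G/H| = 13
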